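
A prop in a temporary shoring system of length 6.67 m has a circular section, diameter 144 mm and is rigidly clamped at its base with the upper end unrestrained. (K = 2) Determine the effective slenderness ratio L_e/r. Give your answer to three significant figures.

λ ≈ 371

For a solid circle r = d/4 = 144/4 = 36.00 mm
L_e = K·L = 2 × 6.67 m = 13.34 m = 13340 mm
λ = L_e / r_min = 13340 / 36.00 = 371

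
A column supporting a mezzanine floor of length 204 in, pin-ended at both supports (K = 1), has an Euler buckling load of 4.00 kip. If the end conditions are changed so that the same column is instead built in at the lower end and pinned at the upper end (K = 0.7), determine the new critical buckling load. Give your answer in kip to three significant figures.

P_cr ∝ 1/K², so P_cr,new = P_cr,old × (K_old/K_new)² = 4.00 × (1/0.7)²
= 4.00 × 2.041 = 8.16 kip

P_cr ≈ 8.16 kip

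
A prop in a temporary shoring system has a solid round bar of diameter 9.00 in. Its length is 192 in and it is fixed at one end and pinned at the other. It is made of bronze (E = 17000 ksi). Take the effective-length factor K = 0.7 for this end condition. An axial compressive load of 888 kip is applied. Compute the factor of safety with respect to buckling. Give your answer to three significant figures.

I = πd⁴/64 = π×9.00⁴/64 = 322.1 in⁴
Effective length L_e = K·L = 0.7 × 192 = 134.4 in
P_cr = π²EI / L_e² = π² × 17000×10³ × 322.1 / 134.4² = 2.992×10^6 lb
Factor of safety n = P_cr / P = 2991.5 / 888 = 3.37

n ≈ 3.37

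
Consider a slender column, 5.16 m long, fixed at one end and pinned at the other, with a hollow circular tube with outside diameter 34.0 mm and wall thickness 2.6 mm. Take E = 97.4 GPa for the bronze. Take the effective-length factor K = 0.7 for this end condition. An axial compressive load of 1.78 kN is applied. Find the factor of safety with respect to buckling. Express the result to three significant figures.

Inner diameter d_i = 34.0 − 2×2.6 = 28.80 mm
I = π(d_o⁴ − d_i⁴)/64 = π(34.0⁴ − 28.80⁴)/64 = 3.183×10^4 mm⁴
I = 3.183×10^4 mm⁴ = 3.183×10^-8 m⁴
Effective length L_e = K·L = 0.7 × 5.16 = 3.612 m
P_cr = π²EI / L_e² = π² × 97.4×10⁹ × 3.183×10^-8 / 3.612² = 2.345×10^3 N
Factor of safety n = P_cr / P = 2.3451 / 1.78 = 1.32

n ≈ 1.32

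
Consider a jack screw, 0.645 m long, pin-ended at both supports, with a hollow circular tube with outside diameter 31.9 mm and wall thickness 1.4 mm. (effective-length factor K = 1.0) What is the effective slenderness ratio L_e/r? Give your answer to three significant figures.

λ ≈ 59.8

Inner diameter d_i = 31.9 − 2×1.4 = 29.10 mm
I = π(d_o⁴ − d_i⁴)/64 = π(31.9⁴ − 29.10⁴)/64 = 1.563×10^4 mm⁴
A = 134.1 mm²;  r_min = √(I/A) = √(1.563×10^4/134.1) = 10.79 mm
L_e = K·L = 1 × 0.645 m = 0.6450 m = 645.00 mm
λ = L_e / r_min = 645.00 / 10.79 = 59.8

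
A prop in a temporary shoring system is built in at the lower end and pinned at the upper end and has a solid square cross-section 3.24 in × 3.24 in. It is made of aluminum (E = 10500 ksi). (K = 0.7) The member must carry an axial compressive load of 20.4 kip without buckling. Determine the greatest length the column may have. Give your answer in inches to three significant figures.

L_max ≈ 309 in

I = a⁴/12 = 3.24⁴/12 = 9.183 in⁴
At the buckling limit P_cr = P = 2.040×10^4 lb
From P_cr = π²EI/(K·L)²:  L = (1/K)·√(π²EI/P_cr) = (1/0.7)·√(π²×1.05×10^7×9.183/2.040×10^4)
L = 309 in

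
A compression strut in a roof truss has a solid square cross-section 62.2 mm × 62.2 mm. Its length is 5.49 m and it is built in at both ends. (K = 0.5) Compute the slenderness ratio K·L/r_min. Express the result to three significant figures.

λ ≈ 153

I = a⁴/12 = 62.2⁴/12 = 1.247×10^6 mm⁴
A = 3.869×10^3 mm²;  r_min = √(I/A) = √(1.247×10^6/3.869×10^3) = 17.96 mm
L_e = K·L = 0.5 × 5.49 m = 2.745 m = 2745.0 mm
λ = L_e / r_min = 2745.0 / 17.96 = 153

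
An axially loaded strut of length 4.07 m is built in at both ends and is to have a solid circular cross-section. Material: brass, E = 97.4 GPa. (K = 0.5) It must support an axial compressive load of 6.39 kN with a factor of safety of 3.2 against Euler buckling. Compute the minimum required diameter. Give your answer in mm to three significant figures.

d ≈ 36.6 mm

Required P_cr = n·P = 3.2 × 6.39 = 20.45 kN
L_e = K·L = 0.5 × 4.07 = 2.035 m
Required I = P_cr·L_e²/(π²E) = 2.045×10^4 × 2.035² / (π² × 9.74×10^10) = 8.809×10^-8 m⁴
I_req = 8.809×10^4 mm⁴
Solid circle: I = πd⁴/64  ⇒  d = (64I/π)^(1/4) = (64×8.809×10^4/π)^(1/4) = 36.6 mm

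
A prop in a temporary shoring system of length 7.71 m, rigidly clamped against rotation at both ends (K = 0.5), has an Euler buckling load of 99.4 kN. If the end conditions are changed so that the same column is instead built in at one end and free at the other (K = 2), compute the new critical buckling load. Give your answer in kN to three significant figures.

P_cr ∝ 1/K², so P_cr,new = P_cr,old × (K_old/K_new)² = 99.4 × (0.5/2)²
= 99.4 × 0.06250 = 6.21 kN

P_cr ≈ 6.21 kN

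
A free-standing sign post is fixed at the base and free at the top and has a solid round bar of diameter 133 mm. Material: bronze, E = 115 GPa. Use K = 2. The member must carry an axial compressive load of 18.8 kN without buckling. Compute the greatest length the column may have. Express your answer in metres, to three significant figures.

L_max ≈ 15.2 m

I = πd⁴/64 = π×133⁴/64 = 1.536×10^7 mm⁴
I = 1.536×10^-5 m⁴
At the buckling limit P_cr = P = 1.880×10^4 N
From P_cr = π²EI/(K·L)²:  L = (1/K)·√(π²EI/P_cr) = (1/2)·√(π²×1.15×10^11×1.536×10^-5/1.880×10^4)
L = 15.2 m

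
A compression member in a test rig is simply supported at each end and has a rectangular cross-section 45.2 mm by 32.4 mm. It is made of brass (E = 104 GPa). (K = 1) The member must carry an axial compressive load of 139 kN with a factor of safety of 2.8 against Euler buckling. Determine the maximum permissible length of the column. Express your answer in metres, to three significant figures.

Buckling occurs about the weak axis: I_min = h·b³/12 with b = 32.4 mm (the shorter side).
I_min = 45.2×32.4³/12 = 1.281×10^5 mm⁴
I = 1.281×10^-7 m⁴
Required critical load P_cr = n·P = 2.8 × 139 = 389.2 kN = 3.892×10^5 N
From P_cr = π²EI/(K·L)²:  L = (1/K)·√(π²EI/P_cr) = (1/1)·√(π²×1.04×10^11×1.281×10^-7/3.892×10^5)
L = 0.581 m

L_max ≈ 0.581 m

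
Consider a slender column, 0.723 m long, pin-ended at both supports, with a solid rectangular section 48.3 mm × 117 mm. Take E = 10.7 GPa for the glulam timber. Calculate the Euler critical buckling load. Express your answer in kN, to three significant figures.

Buckling occurs about the weak axis: I_min = h·b³/12 with b = 48.3 mm (the shorter side).
I_min = 117×48.3³/12 = 1.099×10^6 mm⁴
I = 1.099×10^6 mm⁴ = 1.099×10^-6 m⁴
Effective length L_e = K·L = 1 × 0.723 = 0.7230 m
P_cr = π²EI / L_e² = π² × 10.7×10⁹ × 1.099×10^-6 / 0.7230² = 2.219×10^5 N

P_cr ≈ 222 kN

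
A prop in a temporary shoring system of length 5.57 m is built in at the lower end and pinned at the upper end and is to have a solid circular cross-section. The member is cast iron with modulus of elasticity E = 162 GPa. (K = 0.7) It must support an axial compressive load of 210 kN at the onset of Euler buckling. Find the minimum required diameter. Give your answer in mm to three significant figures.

L_e = K·L = 0.7 × 5.57 = 3.899 m
Required I = P_cr·L_e²/(π²E) = 2.100×10^5 × 3.899² / (π² × 1.62×10^11) = 1.997×10^-6 m⁴
I_req = 1.997×10^6 mm⁴
Solid circle: I = πd⁴/64  ⇒  d = (64I/π)^(1/4) = (64×1.997×10^6/π)^(1/4) = 79.9 mm

d ≈ 79.9 mm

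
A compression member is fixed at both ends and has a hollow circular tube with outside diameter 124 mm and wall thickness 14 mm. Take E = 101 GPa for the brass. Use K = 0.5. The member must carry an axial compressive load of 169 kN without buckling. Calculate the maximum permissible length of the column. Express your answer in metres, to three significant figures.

L_max ≈ 13.2 m

Inner diameter d_i = 124 − 2×14 = 96.00 mm
I = π(d_o⁴ − d_i⁴)/64 = π(124⁴ − 96.00⁴)/64 = 7.436×10^6 mm⁴
I = 7.436×10^-6 m⁴
At the buckling limit P_cr = P = 1.690×10^5 N
From P_cr = π²EI/(K·L)²:  L = (1/K)·√(π²EI/P_cr) = (1/0.5)·√(π²×1.01×10^11×7.436×10^-6/1.690×10^5)
L = 13.2 m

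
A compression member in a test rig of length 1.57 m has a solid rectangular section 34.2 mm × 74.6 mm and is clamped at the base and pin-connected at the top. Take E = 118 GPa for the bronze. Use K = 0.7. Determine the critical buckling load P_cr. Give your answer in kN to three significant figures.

Buckling occurs about the weak axis: I_min = h·b³/12 with b = 34.2 mm (the shorter side).
I_min = 74.6×34.2³/12 = 2.487×10^5 mm⁴
I = 2.487×10^5 mm⁴ = 2.487×10^-7 m⁴
Effective length L_e = K·L = 0.7 × 1.57 = 1.099 m
P_cr = π²EI / L_e² = π² × 118×10⁹ × 2.487×10^-7 / 1.099² = 2.398×10^5 N

P_cr ≈ 240 kN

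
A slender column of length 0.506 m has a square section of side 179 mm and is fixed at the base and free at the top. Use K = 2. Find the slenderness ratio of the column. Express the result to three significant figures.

λ ≈ 19.6

I = a⁴/12 = 179⁴/12 = 8.555×10^7 mm⁴
A = 3.204×10^4 mm²;  r_min = √(I/A) = √(8.555×10^7/3.204×10^4) = 51.67 mm
L_e = K·L = 2 × 0.506 m = 1.012 m = 1012.0 mm
λ = L_e / r_min = 1012.0 / 51.67 = 19.6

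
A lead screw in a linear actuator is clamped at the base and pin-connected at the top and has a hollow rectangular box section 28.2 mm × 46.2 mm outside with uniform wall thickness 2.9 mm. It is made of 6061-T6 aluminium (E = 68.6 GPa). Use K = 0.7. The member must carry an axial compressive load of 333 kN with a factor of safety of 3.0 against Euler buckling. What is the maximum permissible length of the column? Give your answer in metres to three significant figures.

L_max ≈ 0.259 m

Inner dimensions: h_i = 46.2 − 2×2.9 = 40.40 mm, b_i = 28.2 − 2×2.9 = 22.40 mm
Weak-axis I_min = (h_o·b_o³ − h_i·b_i³)/12 with b_o = 28.2, b_i = 22.40 mm (shorter outer/inner sides).
I_min = (46.2×28.2³ − 40.40×22.40³)/12 = 4.850×10^4 mm⁴
I = 4.850×10^-8 m⁴
Required critical load P_cr = n·P = 3.0 × 333 = 999.0 kN = 9.990×10^5 N
From P_cr = π²EI/(K·L)²:  L = (1/K)·√(π²EI/P_cr) = (1/0.7)·√(π²×6.86×10^10×4.850×10^-8/9.990×10^5)
L = 0.259 m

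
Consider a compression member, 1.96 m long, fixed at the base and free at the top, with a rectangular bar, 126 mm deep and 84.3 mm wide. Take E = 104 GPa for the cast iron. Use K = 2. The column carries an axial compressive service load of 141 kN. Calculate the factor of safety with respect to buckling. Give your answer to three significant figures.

Buckling occurs about the weak axis: I_min = h·b³/12 with b = 84.3 mm (the shorter side).
I_min = 126×84.3³/12 = 6.290×10^6 mm⁴
I = 6.290×10^6 mm⁴ = 6.290×10^-6 m⁴
Effective length L_e = K·L = 2 × 1.96 = 3.920 m
P_cr = π²EI / L_e² = π² × 104×10⁹ × 6.290×10^-6 / 3.920² = 4.202×10^5 N
Factor of safety n = P_cr / P = 420.18 / 141 = 2.98

n ≈ 2.98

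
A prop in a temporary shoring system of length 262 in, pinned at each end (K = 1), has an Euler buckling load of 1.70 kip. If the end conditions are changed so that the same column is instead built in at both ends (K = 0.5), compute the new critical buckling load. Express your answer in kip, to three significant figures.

P_cr ≈ 6.80 kip

P_cr ∝ 1/K², so P_cr,new = P_cr,old × (K_old/K_new)² = 1.70 × (1/0.5)²
= 1.70 × 4.000 = 6.80 kip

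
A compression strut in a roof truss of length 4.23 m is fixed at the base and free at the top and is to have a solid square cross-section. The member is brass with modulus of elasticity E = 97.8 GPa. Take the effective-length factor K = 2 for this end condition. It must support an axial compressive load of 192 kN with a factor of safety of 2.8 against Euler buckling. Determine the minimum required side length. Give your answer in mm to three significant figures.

Required P_cr = n·P = 2.8 × 192 = 537.6 kN
L_e = K·L = 2 × 4.23 = 8.460 m
Required I = P_cr·L_e²/(π²E) = 5.376×10^5 × 8.460² / (π² × 9.78×10^10) = 3.986×10^-5 m⁴
I_req = 3.986×10^7 mm⁴
Solid square: I = a⁴/12  ⇒  a = (12I)^(1/4) = (12×3.986×10^7)^(1/4) = 148 mm

a ≈ 148 mm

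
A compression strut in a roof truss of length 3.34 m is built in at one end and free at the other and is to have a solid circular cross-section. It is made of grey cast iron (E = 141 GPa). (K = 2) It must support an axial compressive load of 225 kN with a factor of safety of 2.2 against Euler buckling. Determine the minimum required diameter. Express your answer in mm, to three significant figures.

Required P_cr = n·P = 2.2 × 225 = 495.0 kN
L_e = K·L = 2 × 3.34 = 6.680 m
Required I = P_cr·L_e²/(π²E) = 4.950×10^5 × 6.680² / (π² × 1.41×10^11) = 1.587×10^-5 m⁴
I_req = 1.587×10^7 mm⁴
Solid circle: I = πd⁴/64  ⇒  d = (64I/π)^(1/4) = (64×1.587×10^7/π)^(1/4) = 134 mm

d ≈ 134 mm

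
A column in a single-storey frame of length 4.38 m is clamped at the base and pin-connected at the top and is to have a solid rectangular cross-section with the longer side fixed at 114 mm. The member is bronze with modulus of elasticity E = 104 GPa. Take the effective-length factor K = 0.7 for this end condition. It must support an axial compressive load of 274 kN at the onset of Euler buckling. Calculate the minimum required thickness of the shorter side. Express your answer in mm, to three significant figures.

L_e = K·L = 0.7 × 4.38 = 3.066 m
Required I = P_cr·L_e²/(π²E) = 2.740×10^5 × 3.066² / (π² × 1.04×10^11) = 2.509×10^-6 m⁴
I_req = 2.509×10^6 mm⁴
Rectangle, weak axis: I_min = h·b³/12 with h = 114 mm fixed  ⇒  b = (12I/h)^(1/3) = 64.2 mm

b ≈ 64.2 mm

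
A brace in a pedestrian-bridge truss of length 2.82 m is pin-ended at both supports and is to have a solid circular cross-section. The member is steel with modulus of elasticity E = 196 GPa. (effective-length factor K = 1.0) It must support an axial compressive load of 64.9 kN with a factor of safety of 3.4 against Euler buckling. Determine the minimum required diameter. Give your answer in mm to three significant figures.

d ≈ 65.6 mm

Required P_cr = n·P = 3.4 × 64.9 = 220.7 kN
L_e = K·L = 1 × 2.82 = 2.820 m
Required I = P_cr·L_e²/(π²E) = 2.207×10^5 × 2.820² / (π² × 1.96×10^11) = 9.071×10^-7 m⁴
I_req = 9.071×10^5 mm⁴
Solid circle: I = πd⁴/64  ⇒  d = (64I/π)^(1/4) = (64×9.071×10^5/π)^(1/4) = 65.6 mm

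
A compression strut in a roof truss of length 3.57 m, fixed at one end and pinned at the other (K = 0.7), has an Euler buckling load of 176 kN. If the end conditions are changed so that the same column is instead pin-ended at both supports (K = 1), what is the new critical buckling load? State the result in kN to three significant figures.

P_cr ≈ 86.2 kN

P_cr ∝ 1/K², so P_cr,new = P_cr,old × (K_old/K_new)² = 176 × (0.7/1)²
= 176 × 0.4900 = 86.2 kN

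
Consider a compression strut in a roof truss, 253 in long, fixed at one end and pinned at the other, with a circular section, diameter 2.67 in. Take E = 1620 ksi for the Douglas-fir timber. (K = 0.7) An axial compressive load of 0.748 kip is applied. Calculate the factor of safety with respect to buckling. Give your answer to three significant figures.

I = πd⁴/64 = π×2.67⁴/64 = 2.495 in⁴
Effective length L_e = K·L = 0.7 × 253 = 177.1 in
P_cr = π²EI / L_e² = π² × 1620×10³ × 2.495 / 177.1² = 1.272×10^3 lb
Factor of safety n = P_cr / P = 1.2717 / 0.748 = 1.70

n ≈ 1.70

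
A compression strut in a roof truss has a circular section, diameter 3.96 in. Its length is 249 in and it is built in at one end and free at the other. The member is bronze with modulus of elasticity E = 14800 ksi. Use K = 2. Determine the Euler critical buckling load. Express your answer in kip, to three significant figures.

P_cr ≈ 7.11 kip

I = πd⁴/64 = π×3.96⁴/64 = 12.07 in⁴
Effective length L_e = K·L = 2 × 249 = 498.0 in
P_cr = π²EI / L_e² = π² × 14800×10³ × 12.07 / 498.0² = 7.110×10^3 lb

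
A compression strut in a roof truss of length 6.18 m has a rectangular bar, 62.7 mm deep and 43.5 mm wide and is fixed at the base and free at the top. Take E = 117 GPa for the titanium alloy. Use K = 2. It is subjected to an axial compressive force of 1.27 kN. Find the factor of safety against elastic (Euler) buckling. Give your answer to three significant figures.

n ≈ 2.56

Buckling occurs about the weak axis: I_min = h·b³/12 with b = 43.5 mm (the shorter side).
I_min = 62.7×43.5³/12 = 4.301×10^5 mm⁴
I = 4.301×10^5 mm⁴ = 4.301×10^-7 m⁴
Effective length L_e = K·L = 2 × 6.18 = 12.36 m
P_cr = π²EI / L_e² = π² × 117×10⁹ × 4.301×10^-7 / 12.36² = 3.251×10^3 N
Factor of safety n = P_cr / P = 3.2509 / 1.27 = 2.56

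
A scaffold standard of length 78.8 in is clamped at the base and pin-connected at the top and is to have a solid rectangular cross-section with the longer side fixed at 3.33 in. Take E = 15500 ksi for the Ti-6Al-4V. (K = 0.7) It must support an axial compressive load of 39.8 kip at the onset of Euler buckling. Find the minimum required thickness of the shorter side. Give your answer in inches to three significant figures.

b ≈ 1.42 in

L_e = K·L = 0.7 × 78.8 = 55.16 in
Required I = P_cr·L_e²/(π²E) = 3.980×10^4 × 55.16² / (π² × 1.55×10^7) = 0.7916 in⁴
Rectangle, weak axis: I_min = h·b³/12 with h = 3.33 in fixed  ⇒  b = (12I/h)^(1/3) = 1.42 in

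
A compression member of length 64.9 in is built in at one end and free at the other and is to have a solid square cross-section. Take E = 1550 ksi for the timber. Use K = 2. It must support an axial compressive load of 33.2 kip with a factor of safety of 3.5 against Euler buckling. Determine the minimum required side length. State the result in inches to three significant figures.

Required P_cr = n·P = 3.5 × 33.2 = 116.2 kip
L_e = K·L = 2 × 64.9 = 129.8 in
Required I = P_cr·L_e²/(π²E) = 1.162×10^5 × 129.8² / (π² × 1.55×10^6) = 128.0 in⁴
Solid square: I = a⁴/12  ⇒  a = (12I)^(1/4) = (12×128.0)^(1/4) = 6.26 in

a ≈ 6.26 in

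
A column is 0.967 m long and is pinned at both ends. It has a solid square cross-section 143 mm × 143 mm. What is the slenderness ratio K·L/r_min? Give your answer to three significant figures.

λ ≈ 23.4

I = a⁴/12 = 143⁴/12 = 3.485×10^7 mm⁴
A = 2.045×10^4 mm²;  r_min = √(I/A) = √(3.485×10^7/2.045×10^4) = 41.28 mm
L_e = K·L = 1 × 0.967 m = 0.9670 m = 967.00 mm
λ = L_e / r_min = 967.00 / 41.28 = 23.4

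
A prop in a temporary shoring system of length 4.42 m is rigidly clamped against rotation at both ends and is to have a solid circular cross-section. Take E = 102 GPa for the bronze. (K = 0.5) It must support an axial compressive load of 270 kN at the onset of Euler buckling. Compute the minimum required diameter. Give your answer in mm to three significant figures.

d ≈ 71.9 mm

L_e = K·L = 0.5 × 4.42 = 2.210 m
Required I = P_cr·L_e²/(π²E) = 2.700×10^5 × 2.210² / (π² × 1.02×10^11) = 1.310×10^-6 m⁴
I_req = 1.310×10^6 mm⁴
Solid circle: I = πd⁴/64  ⇒  d = (64I/π)^(1/4) = (64×1.310×10^6/π)^(1/4) = 71.9 mm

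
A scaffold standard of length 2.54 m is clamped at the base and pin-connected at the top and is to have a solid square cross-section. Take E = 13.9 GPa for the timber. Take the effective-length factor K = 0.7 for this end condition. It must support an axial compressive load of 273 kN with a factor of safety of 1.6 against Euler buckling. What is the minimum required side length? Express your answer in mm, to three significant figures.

a ≈ 105 mm

Required P_cr = n·P = 1.6 × 273 = 436.8 kN
L_e = K·L = 0.7 × 2.54 = 1.778 m
Required I = P_cr·L_e²/(π²E) = 4.368×10^5 × 1.778² / (π² × 1.39×10^10) = 1.007×10^-5 m⁴
I_req = 1.007×10^7 mm⁴
Solid square: I = a⁴/12  ⇒  a = (12I)^(1/4) = (12×1.007×10^7)^(1/4) = 105 mm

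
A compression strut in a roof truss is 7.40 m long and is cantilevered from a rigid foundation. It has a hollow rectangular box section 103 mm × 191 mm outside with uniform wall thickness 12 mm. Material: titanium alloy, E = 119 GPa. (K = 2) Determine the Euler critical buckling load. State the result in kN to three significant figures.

Inner dimensions: h_i = 191 − 2×12 = 167.0 mm, b_i = 103 − 2×12 = 79.00 mm
Weak-axis I_min = (h_o·b_o³ − h_i·b_i³)/12 with b_o = 103, b_i = 79.00 mm (shorter outer/inner sides).
I_min = (191×103³ − 167.0×79.00³)/12 = 1.053×10^7 mm⁴
I = 1.053×10^7 mm⁴ = 1.053×10^-5 m⁴
Effective length L_e = K·L = 2 × 7.40 = 14.80 m
P_cr = π²EI / L_e² = π² × 119×10⁹ × 1.053×10^-5 / 14.80² = 5.647×10^4 N

P_cr ≈ 56.5 kN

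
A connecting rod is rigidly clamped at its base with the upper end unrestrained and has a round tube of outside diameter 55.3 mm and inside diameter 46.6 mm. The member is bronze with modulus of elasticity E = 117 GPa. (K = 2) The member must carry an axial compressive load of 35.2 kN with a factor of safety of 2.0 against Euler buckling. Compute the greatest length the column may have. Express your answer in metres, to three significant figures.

d_o = 55.3 mm, d_i = 46.6 mm
I = π(d_o⁴ − d_i⁴)/64 = π(55.3⁴ − 46.60⁴)/64 = 2.276×10^5 mm⁴
I = 2.276×10^-7 m⁴
Required critical load P_cr = n·P = 2.0 × 35.2 = 70.40 kN = 7.040×10^4 N
From P_cr = π²EI/(K·L)²:  L = (1/K)·√(π²EI/P_cr) = (1/2)·√(π²×1.17×10^11×2.276×10^-7/7.040×10^4)
L = 0.966 m

L_max ≈ 0.966 m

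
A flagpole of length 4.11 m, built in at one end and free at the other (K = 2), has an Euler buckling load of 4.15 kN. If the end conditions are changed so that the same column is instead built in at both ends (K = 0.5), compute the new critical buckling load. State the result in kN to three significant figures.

P_cr ≈ 66.4 kN

P_cr ∝ 1/K², so P_cr,new = P_cr,old × (K_old/K_new)² = 4.15 × (2/0.5)²
= 4.15 × 16.00 = 66.4 kN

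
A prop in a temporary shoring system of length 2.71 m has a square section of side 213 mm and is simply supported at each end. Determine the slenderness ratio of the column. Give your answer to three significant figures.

λ ≈ 44.1

For a square r = a/√12 = 213/√12 = 61.49 mm
L_e = K·L = 1 × 2.71 m = 2.710 m = 2710.0 mm
λ = L_e / r_min = 2710.0 / 61.49 = 44.1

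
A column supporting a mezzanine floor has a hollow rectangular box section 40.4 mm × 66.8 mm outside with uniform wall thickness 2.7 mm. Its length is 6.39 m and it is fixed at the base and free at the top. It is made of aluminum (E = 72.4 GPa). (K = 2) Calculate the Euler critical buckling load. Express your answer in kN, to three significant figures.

P_cr ≈ 0.646 kN

Inner dimensions: h_i = 66.8 − 2×2.7 = 61.40 mm, b_i = 40.4 − 2×2.7 = 35.00 mm
Weak-axis I_min = (h_o·b_o³ − h_i·b_i³)/12 with b_o = 40.4, b_i = 35.00 mm (shorter outer/inner sides).
I_min = (66.8×40.4³ − 61.40×35.00³)/12 = 1.477×10^5 mm⁴
I = 1.477×10^5 mm⁴ = 1.477×10^-7 m⁴
Effective length L_e = K·L = 2 × 6.39 = 12.78 m
P_cr = π²EI / L_e² = π² × 72.4×10⁹ × 1.477×10^-7 / 12.78² = 646.1 N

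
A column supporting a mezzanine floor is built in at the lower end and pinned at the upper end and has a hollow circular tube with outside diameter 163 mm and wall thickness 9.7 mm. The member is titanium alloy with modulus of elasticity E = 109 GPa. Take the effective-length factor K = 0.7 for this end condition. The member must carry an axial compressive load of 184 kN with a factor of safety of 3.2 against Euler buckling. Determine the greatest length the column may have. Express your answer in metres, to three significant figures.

Inner diameter d_i = 163 − 2×9.7 = 143.6 mm
I = π(d_o⁴ − d_i⁴)/64 = π(163⁴ − 143.6⁴)/64 = 1.378×10^7 mm⁴
I = 1.378×10^-5 m⁴
Required critical load P_cr = n·P = 3.2 × 184 = 588.8 kN = 5.888×10^5 N
From P_cr = π²EI/(K·L)²:  L = (1/K)·√(π²EI/P_cr) = (1/0.7)·√(π²×1.09×10^11×1.378×10^-5/5.888×10^5)
L = 7.17 m

L_max ≈ 7.17 m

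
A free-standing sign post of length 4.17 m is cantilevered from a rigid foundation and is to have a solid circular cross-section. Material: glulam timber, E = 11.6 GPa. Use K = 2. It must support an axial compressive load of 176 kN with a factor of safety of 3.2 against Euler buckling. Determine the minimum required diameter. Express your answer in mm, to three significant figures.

d ≈ 289 mm

Required P_cr = n·P = 3.2 × 176 = 563.2 kN
L_e = K·L = 2 × 4.17 = 8.340 m
Required I = P_cr·L_e²/(π²E) = 5.632×10^5 × 8.340² / (π² × 1.16×10^10) = 3.422×10^-4 m⁴
I_req = 3.422×10^8 mm⁴
Solid circle: I = πd⁴/64  ⇒  d = (64I/π)^(1/4) = (64×3.422×10^8/π)^(1/4) = 289 mm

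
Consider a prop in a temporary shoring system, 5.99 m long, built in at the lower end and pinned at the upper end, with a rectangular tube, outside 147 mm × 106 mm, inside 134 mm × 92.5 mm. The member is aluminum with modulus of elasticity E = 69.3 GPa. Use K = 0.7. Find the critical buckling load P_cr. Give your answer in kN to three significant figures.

Weak-axis I_min = (h_o·b_o³ − h_i·b_i³)/12 with b_o = 106, b_i = 92.50 mm (shorter outer/inner sides).
I_min = (147×106³ − 134.0×92.50³)/12 = 5.752×10^6 mm⁴
I = 5.752×10^6 mm⁴ = 5.752×10^-6 m⁴
Effective length L_e = K·L = 0.7 × 5.99 = 4.193 m
P_cr = π²EI / L_e² = π² × 69.3×10⁹ × 5.752×10^-6 / 4.193² = 2.238×10^5 N

P_cr ≈ 224 kN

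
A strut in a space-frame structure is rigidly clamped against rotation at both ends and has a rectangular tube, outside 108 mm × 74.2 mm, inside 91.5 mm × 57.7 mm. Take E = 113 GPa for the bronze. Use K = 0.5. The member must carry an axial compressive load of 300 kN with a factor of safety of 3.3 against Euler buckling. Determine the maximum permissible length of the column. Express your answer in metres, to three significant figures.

Weak-axis I_min = (h_o·b_o³ − h_i·b_i³)/12 with b_o = 74.2, b_i = 57.70 mm (shorter outer/inner sides).
I_min = (108×74.2³ − 91.50×57.70³)/12 = 2.212×10^6 mm⁴
I = 2.212×10^-6 m⁴
Required critical load P_cr = n·P = 3.3 × 300 = 990.0 kN = 9.900×10^5 N
From P_cr = π²EI/(K·L)²:  L = (1/K)·√(π²EI/P_cr) = (1/0.5)·√(π²×1.13×10^11×2.212×10^-6/9.900×10^5)
L = 3.16 m

L_max ≈ 3.16 m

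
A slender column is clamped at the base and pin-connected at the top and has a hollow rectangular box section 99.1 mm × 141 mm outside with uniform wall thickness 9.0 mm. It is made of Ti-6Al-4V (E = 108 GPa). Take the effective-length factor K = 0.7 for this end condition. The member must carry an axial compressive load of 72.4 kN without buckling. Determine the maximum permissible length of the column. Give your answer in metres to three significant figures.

L_max ≈ 13.4 m

Inner dimensions: h_i = 141 − 2×9.0 = 123.0 mm, b_i = 99.1 − 2×9.0 = 81.10 mm
Weak-axis I_min = (h_o·b_o³ − h_i·b_i³)/12 with b_o = 99.1, b_i = 81.10 mm (shorter outer/inner sides).
I_min = (141×99.1³ − 123.0×81.10³)/12 = 5.968×10^6 mm⁴
I = 5.968×10^-6 m⁴
At the buckling limit P_cr = P = 7.240×10^4 N
From P_cr = π²EI/(K·L)²:  L = (1/K)·√(π²EI/P_cr) = (1/0.7)·√(π²×1.08×10^11×5.968×10^-6/7.240×10^4)
L = 13.4 m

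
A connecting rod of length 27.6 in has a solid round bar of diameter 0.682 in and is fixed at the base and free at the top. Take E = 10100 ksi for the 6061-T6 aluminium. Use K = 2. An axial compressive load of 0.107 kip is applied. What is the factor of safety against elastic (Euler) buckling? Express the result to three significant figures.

n ≈ 3.25

I = πd⁴/64 = π×0.682⁴/64 = 1.062×10^-2 in⁴
Effective length L_e = K·L = 2 × 27.6 = 55.20 in
P_cr = π²EI / L_e² = π² × 10100×10³ × 1.062×10^-2 / 55.20² = 347.4 lb
Factor of safety n = P_cr / P = 0.34742 / 0.107 = 3.25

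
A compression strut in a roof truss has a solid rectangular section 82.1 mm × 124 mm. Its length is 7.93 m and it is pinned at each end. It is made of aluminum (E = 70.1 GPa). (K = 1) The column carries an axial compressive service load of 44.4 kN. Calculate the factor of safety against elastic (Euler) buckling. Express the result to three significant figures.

n ≈ 1.42

Buckling occurs about the weak axis: I_min = h·b³/12 with b = 82.1 mm (the shorter side).
I_min = 124×82.1³/12 = 5.718×10^6 mm⁴
I = 5.718×10^6 mm⁴ = 5.718×10^-6 m⁴
Effective length L_e = K·L = 1 × 7.93 = 7.930 m
P_cr = π²EI / L_e² = π² × 70.1×10⁹ × 5.718×10^-6 / 7.930² = 6.291×10^4 N
Factor of safety n = P_cr / P = 62.913 / 44.4 = 1.42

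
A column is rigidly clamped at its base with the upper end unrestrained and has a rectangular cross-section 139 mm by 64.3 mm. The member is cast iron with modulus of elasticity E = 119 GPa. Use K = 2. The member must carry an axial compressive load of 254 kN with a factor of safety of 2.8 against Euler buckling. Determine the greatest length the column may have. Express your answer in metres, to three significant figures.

L_max ≈ 1.13 m

Buckling occurs about the weak axis: I_min = h·b³/12 with b = 64.3 mm (the shorter side).
I_min = 139×64.3³/12 = 3.079×10^6 mm⁴
I = 3.079×10^-6 m⁴
Required critical load P_cr = n·P = 2.8 × 254 = 711.2 kN = 7.112×10^5 N
From P_cr = π²EI/(K·L)²:  L = (1/K)·√(π²EI/P_cr) = (1/2)·√(π²×1.19×10^11×3.079×10^-6/7.112×10^5)
L = 1.13 m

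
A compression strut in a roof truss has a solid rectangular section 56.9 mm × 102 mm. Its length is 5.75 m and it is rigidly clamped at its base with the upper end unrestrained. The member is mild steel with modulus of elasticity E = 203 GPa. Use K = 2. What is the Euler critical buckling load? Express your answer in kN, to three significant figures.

P_cr ≈ 23.7 kN

Buckling occurs about the weak axis: I_min = h·b³/12 with b = 56.9 mm (the shorter side).
I_min = 102×56.9³/12 = 1.566×10^6 mm⁴
I = 1.566×10^6 mm⁴ = 1.566×10^-6 m⁴
Effective length L_e = K·L = 2 × 5.75 = 11.50 m
P_cr = π²EI / L_e² = π² × 203×10⁹ × 1.566×10^-6 / 11.50² = 2.372×10^4 N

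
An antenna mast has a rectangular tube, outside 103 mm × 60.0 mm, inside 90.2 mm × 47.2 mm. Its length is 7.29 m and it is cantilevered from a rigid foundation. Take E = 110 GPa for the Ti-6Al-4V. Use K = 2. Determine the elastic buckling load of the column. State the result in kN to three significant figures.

Weak-axis I_min = (h_o·b_o³ − h_i·b_i³)/12 with b_o = 60.0, b_i = 47.20 mm (shorter outer/inner sides).
I_min = (103×60.0³ − 90.20×47.20³)/12 = 1.064×10^6 mm⁴
I = 1.064×10^6 mm⁴ = 1.064×10^-6 m⁴
Effective length L_e = K·L = 2 × 7.29 = 14.58 m
P_cr = π²EI / L_e² = π² × 110×10⁹ × 1.064×10^-6 / 14.58² = 5.432×10^3 N

P_cr ≈ 5.43 kN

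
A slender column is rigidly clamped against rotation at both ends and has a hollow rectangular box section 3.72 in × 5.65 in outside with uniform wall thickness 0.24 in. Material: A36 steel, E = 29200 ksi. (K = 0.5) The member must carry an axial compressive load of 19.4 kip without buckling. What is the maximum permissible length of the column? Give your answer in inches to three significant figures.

Inner dimensions: h_i = 5.65 − 2×0.24 = 5.170 in, b_i = 3.72 − 2×0.24 = 3.240 in
Weak-axis I_min = (h_o·b_o³ − h_i·b_i³)/12 with b_o = 3.72, b_i = 3.240 in (shorter outer/inner sides).
I_min = (5.65×3.72³ − 5.170×3.240³)/12 = 9.584 in⁴
At the buckling limit P_cr = P = 1.940×10^4 lb
From P_cr = π²EI/(K·L)²:  L = (1/K)·√(π²EI/P_cr) = (1/0.5)·√(π²×2.92×10^7×9.584/1.940×10^4)
L = 755 in

L_max ≈ 755 in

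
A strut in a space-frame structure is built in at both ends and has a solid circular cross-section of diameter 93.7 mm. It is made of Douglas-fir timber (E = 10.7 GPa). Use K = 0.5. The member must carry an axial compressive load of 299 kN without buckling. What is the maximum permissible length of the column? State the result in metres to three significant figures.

L_max ≈ 2.31 m

I = πd⁴/64 = π×93.7⁴/64 = 3.784×10^6 mm⁴
I = 3.784×10^-6 m⁴
At the buckling limit P_cr = P = 2.990×10^5 N
From P_cr = π²EI/(K·L)²:  L = (1/K)·√(π²EI/P_cr) = (1/0.5)·√(π²×1.07×10^10×3.784×10^-6/2.990×10^5)
L = 2.31 m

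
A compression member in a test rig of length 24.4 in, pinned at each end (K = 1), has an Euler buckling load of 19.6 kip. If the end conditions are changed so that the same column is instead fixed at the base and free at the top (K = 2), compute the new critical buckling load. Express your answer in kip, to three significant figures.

P_cr ∝ 1/K², so P_cr,new = P_cr,old × (K_old/K_new)² = 19.6 × (1/2)²
= 19.6 × 0.2500 = 4.90 kip

P_cr ≈ 4.90 kip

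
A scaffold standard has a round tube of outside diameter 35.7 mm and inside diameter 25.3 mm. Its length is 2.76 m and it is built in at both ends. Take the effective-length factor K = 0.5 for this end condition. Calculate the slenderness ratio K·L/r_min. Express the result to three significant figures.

λ ≈ 126

d_o = 35.7 mm, d_i = 25.3 mm
I = π(d_o⁴ − d_i⁴)/64 = π(35.7⁴ − 25.30⁴)/64 = 5.962×10^4 mm⁴
A = 498.3 mm²;  r_min = √(I/A) = √(5.962×10^4/498.3) = 10.94 mm
L_e = K·L = 0.5 × 2.76 m = 1.380 m = 1380.0 mm
λ = L_e / r_min = 1380.0 / 10.94 = 126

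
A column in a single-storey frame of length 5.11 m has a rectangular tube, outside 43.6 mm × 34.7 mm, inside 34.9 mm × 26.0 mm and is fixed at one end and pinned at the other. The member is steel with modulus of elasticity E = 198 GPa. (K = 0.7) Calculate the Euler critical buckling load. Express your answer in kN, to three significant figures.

Weak-axis I_min = (h_o·b_o³ − h_i·b_i³)/12 with b_o = 34.7, b_i = 26.00 mm (shorter outer/inner sides).
I_min = (43.6×34.7³ − 34.90×26.00³)/12 = 1.007×10^5 mm⁴
I = 1.007×10^5 mm⁴ = 1.007×10^-7 m⁴
Effective length L_e = K·L = 0.7 × 5.11 = 3.577 m
P_cr = π²EI / L_e² = π² × 198×10⁹ × 1.007×10^-7 / 3.577² = 1.538×10^4 N

P_cr ≈ 15.4 kN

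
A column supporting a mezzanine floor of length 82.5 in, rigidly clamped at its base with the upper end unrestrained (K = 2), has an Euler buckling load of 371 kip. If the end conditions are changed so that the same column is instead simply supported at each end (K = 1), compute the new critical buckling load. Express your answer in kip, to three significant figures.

P_cr ≈ 1480 kip

P_cr ∝ 1/K², so P_cr,new = P_cr,old × (K_old/K_new)² = 371 × (2/1)²
= 371 × 4.000 = 1480 kip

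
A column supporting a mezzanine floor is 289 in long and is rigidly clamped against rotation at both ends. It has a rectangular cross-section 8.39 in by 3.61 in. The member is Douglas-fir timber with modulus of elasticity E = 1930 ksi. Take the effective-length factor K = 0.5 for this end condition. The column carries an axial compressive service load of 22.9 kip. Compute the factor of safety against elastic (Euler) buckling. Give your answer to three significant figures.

Buckling occurs about the weak axis: I_min = h·b³/12 with b = 3.61 in (the shorter side).
I_min = 8.39×3.61³/12 = 32.89 in⁴
Effective length L_e = K·L = 0.5 × 289 = 144.5 in
P_cr = π²EI / L_e² = π² × 1930×10³ × 32.89 / 144.5² = 3.001×10^4 lb
Factor of safety n = P_cr / P = 30.007 / 22.9 = 1.31

n ≈ 1.31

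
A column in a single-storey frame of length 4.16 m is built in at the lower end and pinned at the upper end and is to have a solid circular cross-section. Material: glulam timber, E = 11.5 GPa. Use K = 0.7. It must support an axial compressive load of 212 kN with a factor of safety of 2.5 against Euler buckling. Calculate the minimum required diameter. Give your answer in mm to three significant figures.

Required P_cr = n·P = 2.5 × 212 = 530.0 kN
L_e = K·L = 0.7 × 4.16 = 2.912 m
Required I = P_cr·L_e²/(π²E) = 5.300×10^5 × 2.912² / (π² × 1.15×10^10) = 3.960×10^-5 m⁴
I_req = 3.960×10^7 mm⁴
Solid circle: I = πd⁴/64  ⇒  d = (64I/π)^(1/4) = (64×3.960×10^7/π)^(1/4) = 169 mm

d ≈ 169 mm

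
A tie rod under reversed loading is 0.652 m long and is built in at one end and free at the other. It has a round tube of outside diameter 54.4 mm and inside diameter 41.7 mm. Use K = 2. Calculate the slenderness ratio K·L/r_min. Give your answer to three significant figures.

λ ≈ 76.1

d_o = 54.4 mm, d_i = 41.7 mm
I = π(d_o⁴ − d_i⁴)/64 = π(54.4⁴ − 41.70⁴)/64 = 2.815×10^5 mm⁴
A = 958.6 mm²;  r_min = √(I/A) = √(2.815×10^5/958.6) = 17.14 mm
L_e = K·L = 2 × 0.652 m = 1.304 m = 1304.0 mm
λ = L_e / r_min = 1304.0 / 17.14 = 76.1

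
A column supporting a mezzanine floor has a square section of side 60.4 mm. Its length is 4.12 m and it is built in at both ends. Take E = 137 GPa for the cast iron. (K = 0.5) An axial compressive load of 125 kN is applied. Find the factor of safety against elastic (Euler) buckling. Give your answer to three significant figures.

n ≈ 2.83

I = a⁴/12 = 60.4⁴/12 = 1.109×10^6 mm⁴
I = 1.109×10^6 mm⁴ = 1.109×10^-6 m⁴
Effective length L_e = K·L = 0.5 × 4.12 = 2.060 m
P_cr = π²EI / L_e² = π² × 137×10⁹ × 1.109×10^-6 / 2.060² = 3.534×10^5 N
Factor of safety n = P_cr / P = 353.39 / 125 = 2.83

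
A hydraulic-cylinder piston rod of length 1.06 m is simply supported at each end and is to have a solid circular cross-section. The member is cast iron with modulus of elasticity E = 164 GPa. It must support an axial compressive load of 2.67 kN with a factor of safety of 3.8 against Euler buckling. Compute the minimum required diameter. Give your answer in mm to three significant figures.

Required P_cr = n·P = 3.8 × 2.67 = 10.15 kN
L_e = K·L = 1 × 1.06 = 1.060 m
Required I = P_cr·L_e²/(π²E) = 1.015×10^4 × 1.060² / (π² × 1.64×10^11) = 7.043×10^-9 m⁴
I_req = 7.043×10^3 mm⁴
Solid circle: I = πd⁴/64  ⇒  d = (64I/π)^(1/4) = (64×7.043×10^3/π)^(1/4) = 19.5 mm

d ≈ 19.5 mm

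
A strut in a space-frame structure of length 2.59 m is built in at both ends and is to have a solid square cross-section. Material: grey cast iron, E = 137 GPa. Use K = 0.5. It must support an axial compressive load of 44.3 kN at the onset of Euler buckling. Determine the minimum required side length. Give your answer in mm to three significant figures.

L_e = K·L = 0.5 × 2.59 = 1.295 m
Required I = P_cr·L_e²/(π²E) = 4.430×10^4 × 1.295² / (π² × 1.37×10^11) = 5.494×10^-8 m⁴
I_req = 5.494×10^4 mm⁴
Solid square: I = a⁴/12  ⇒  a = (12I)^(1/4) = (12×5.494×10^4)^(1/4) = 28.5 mm

a ≈ 28.5 mm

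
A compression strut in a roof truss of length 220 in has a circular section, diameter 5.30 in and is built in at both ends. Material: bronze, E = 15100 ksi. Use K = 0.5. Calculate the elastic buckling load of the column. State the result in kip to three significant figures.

I = πd⁴/64 = π×5.30⁴/64 = 38.73 in⁴
Effective length L_e = K·L = 0.5 × 220 = 110.0 in
P_cr = π²EI / L_e² = π² × 15100×10³ × 38.73 / 110.0² = 4.771×10^5 lb

P_cr ≈ 477 kip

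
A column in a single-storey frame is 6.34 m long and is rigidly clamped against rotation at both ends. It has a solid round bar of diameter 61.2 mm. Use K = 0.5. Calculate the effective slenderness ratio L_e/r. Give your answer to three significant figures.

I = πd⁴/64 = π×61.2⁴/64 = 6.886×10^5 mm⁴
A = 2.942×10^3 mm²;  r_min = √(I/A) = √(6.886×10^5/2.942×10^3) = 15.30 mm
L_e = K·L = 0.5 × 6.34 m = 3.170 m = 3170.0 mm
λ = L_e / r_min = 3170.0 / 15.30 = 207

λ ≈ 207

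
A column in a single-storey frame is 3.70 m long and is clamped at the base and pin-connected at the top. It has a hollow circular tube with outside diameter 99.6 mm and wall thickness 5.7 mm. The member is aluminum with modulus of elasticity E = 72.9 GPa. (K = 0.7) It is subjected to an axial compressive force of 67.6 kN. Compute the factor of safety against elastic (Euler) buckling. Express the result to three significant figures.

n ≈ 2.95

Inner diameter d_i = 99.6 − 2×5.7 = 88.20 mm
I = π(d_o⁴ − d_i⁴)/64 = π(99.6⁴ − 88.20⁴)/64 = 1.860×10^6 mm⁴
I = 1.860×10^6 mm⁴ = 1.860×10^-6 m⁴
Effective length L_e = K·L = 0.7 × 3.70 = 2.590 m
P_cr = π²EI / L_e² = π² × 72.9×10⁹ × 1.860×10^-6 / 2.590² = 1.995×10^5 N
Factor of safety n = P_cr / P = 199.51 / 67.6 = 2.95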